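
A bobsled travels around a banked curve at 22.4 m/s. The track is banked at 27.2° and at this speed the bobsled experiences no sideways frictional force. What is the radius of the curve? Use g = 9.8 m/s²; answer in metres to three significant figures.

99.6 m

Frictionless banking: tanθ = v²/(rg), so r = v²/(g tanθ).
r = (22.4)²/(9.8 × tan 27.2°) = 501.8/(9.8 × 0.5139) = 501.8/5.037 = 99.62 m.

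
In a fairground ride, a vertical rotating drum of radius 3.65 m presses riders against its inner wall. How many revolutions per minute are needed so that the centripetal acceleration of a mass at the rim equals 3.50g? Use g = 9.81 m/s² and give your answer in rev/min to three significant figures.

Require ω²r = 3.50g, so ω = √(3.50 × 9.81/3.65) = 3.067 rad/s.
In rev/min: ω × 60/(2π) = 3.067 × 60/(2π) = 29.29 rev/min.

29.3 rev/min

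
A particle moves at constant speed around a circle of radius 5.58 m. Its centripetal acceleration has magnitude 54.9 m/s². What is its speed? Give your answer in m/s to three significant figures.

17.5 m/s

a_c = v²/r ⇒ v = √(a_c · r) = √(54.9 × 5.58) = √306.3 = 17.50 m/s.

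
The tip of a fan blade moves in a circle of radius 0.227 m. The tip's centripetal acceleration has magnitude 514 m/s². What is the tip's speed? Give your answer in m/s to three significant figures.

a_c = v²/r ⇒ v = √(a_c · r) = √(514 × 0.227) = √116.7 = 10.80 m/s.

10.8 m/s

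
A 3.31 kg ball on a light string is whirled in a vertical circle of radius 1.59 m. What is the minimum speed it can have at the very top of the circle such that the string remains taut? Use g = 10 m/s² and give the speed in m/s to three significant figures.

3.99 m/s

At the top, both weight mg and T point toward the centre: T + mg = mv²/r.
At minimum speed T → 0, so mg = mv_min²/r ⇒ v_min = √(g r) = √(10.0 × 1.59) = 3.987 m/s.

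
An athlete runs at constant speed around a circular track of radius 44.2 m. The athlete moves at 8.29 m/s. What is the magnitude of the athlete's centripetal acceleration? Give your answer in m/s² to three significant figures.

a_c = v²/r = (8.290)²/44.2 = 68.72/44.2 = 1.555 m/s².

1.55 m/s²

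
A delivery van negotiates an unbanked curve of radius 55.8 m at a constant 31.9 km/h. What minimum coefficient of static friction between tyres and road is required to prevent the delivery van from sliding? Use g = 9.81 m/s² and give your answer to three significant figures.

0.143

v = 31.9/3.6 = 8.861 m/s.
Friction provides the centripetal force: μ_s m g = m v²/r, so μ_s = v²/(g r) = (8.861)²/(9.81 × 55.8) = 78.52/547.4 = 0.1434.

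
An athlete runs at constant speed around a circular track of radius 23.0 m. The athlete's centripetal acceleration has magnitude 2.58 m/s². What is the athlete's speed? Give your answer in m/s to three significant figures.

a_c = v²/r ⇒ v = √(a_c · r) = √(2.58 × 23.0) = √59.34 = 7.703 m/s.

7.70 m/s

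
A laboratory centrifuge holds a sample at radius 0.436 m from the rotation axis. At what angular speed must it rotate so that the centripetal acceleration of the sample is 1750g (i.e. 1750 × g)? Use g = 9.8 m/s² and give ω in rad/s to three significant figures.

198 rad/s

Centripetal acceleration a_c = ω²r. Setting ω²r = 1750g:
ω = √(1750g / r) = √(1750 × 9.8 / 0.436) = √39330 = 198.3 rad/s.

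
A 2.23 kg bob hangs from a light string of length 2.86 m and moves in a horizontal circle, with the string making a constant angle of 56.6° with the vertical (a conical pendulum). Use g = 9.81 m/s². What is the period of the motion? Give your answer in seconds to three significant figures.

2.52 s

r = L sinθ = 2.388 m. From T sinθ = mω²r and T cosθ = mg: tanθ = ω²r/g, so ω² = g tanθ / r = g/(L cosθ).
ω = √(g/(L cosθ)) = √(9.81/(2.86 × 0.5505)) = √6.231 = 2.496 rad/s.
Period = 2π/ω = 2.517 s.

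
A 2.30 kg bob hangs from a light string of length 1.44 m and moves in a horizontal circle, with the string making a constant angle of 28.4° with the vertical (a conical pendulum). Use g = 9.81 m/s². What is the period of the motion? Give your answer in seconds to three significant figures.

r = L sinθ = 0.6849 m. From T sinθ = mω²r and T cosθ = mg: tanθ = ω²r/g, so ω² = g tanθ / r = g/(L cosθ).
ω = √(g/(L cosθ)) = √(9.81/(1.44 × 0.8796)) = √7.745 = 2.783 rad/s.
Period = 2π/ω = 2.258 s.

2.26 s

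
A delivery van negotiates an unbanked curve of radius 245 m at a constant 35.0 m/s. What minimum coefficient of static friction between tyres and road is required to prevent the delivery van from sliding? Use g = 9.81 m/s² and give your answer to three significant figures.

0.510

Friction provides the centripetal force: μ_s m g = m v²/r, so μ_s = v²/(g r) = (35.00)²/(9.81 × 245) = 1225/2403 = 0.5097.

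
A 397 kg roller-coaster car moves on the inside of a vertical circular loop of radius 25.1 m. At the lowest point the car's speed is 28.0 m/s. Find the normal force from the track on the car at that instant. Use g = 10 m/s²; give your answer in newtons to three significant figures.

At the lowest point, N points up (toward the centre) and the weight mg points down (away from the centre), so the net inward force is N − mg = mv²/r.
N = m(v²/r + g) = 397 × ((28.0)²/25.1 + 10.0) = 397 × (31.24 + 10.0) = 397 × 41.24 = 16370 N.

16400 N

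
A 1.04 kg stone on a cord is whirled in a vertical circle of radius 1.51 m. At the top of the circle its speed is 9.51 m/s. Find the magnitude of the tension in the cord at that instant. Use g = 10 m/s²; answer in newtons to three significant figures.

At the top, both T and the weight mg point inward (toward the centre), so T + mg = mv²/r.
T = m(v²/r − g) = 1.04 × ((9.51)²/1.51 − 10.0) = 1.04 × (59.89 − 10.0) = 1.04 × 49.89 = 51.89 N.

51.9 N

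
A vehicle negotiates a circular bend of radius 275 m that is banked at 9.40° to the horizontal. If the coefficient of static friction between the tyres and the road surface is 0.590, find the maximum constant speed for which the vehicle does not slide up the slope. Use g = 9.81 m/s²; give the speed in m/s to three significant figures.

At the maximum speed, friction acts down the slope at its limiting value f = μN. Radially (horizontal, toward centre): N sinθ + μN cosθ = mv²/r. Vertically: N cosθ − μN sinθ = mg.
Dividing: v² = r g (sinθ + μcosθ)/(cosθ − μsinθ).
sinθ + μcosθ = 0.1633 + 0.590×0.9866 = 0.7454; cosθ − μsinθ = 0.9866 − 0.590×0.1633 = 0.8902.
v² = 275 × 9.81 × 0.7454/0.8902 = 2259 m²/s², so v = 47.53 m/s.

47.5 m/s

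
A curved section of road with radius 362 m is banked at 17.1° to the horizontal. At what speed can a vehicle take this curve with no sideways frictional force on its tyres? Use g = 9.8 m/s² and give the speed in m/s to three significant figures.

On a frictionless banked curve, N sinθ = mv²/r and N cosθ = mg, so tanθ = v²/(rg).
v = √(r g tanθ) = √(362 × 9.8 × tan 17.1°) = √(362 × 9.8 × 0.3076) = √1091 = 33.04 m/s.

33.0 m/s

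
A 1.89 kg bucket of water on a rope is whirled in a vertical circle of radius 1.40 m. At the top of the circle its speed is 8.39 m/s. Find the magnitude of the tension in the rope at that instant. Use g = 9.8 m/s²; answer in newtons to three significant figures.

At the top, both T and the weight mg point inward (toward the centre), so T + mg = mv²/r.
T = m(v²/r − g) = 1.89 × ((8.39)²/1.40 − 9.8) = 1.89 × (50.28 − 9.8) = 1.89 × 40.48 = 76.51 N.

76.5 N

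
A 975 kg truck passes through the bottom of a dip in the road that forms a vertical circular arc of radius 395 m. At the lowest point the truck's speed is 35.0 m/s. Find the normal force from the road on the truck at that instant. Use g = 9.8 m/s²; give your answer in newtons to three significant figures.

At the lowest point, N points up (toward the centre) and the weight mg points down (away from the centre), so the net inward force is N − mg = mv²/r.
N = m(v²/r + g) = 975 × ((35.0)²/395 + 9.8) = 975 × (3.101 + 9.8) = 975 × 12.90 = 12580 N.

12600 N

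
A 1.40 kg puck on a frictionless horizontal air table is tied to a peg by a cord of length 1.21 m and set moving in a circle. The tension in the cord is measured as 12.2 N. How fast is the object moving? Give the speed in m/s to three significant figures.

T = m v²/r ⇒ v = √(T r / m) = √(12.2 × 1.21 / 1.40) = √10.54 = 3.247 m/s.

3.25 m/s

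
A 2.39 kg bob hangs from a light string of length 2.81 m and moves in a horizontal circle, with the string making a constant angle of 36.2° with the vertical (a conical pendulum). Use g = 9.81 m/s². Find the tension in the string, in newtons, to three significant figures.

29.1 N

Vertically the bob has no acceleration, so T cosθ = mg.
T = mg/cosθ = 2.39 × 9.81 / cos 36.2° = 23.45/0.8070 = 29.05 N.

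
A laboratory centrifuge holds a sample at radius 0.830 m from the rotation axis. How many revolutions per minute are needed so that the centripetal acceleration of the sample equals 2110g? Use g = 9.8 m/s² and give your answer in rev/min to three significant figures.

Require ω²r = 2110g, so ω = √(2110 × 9.8/0.830) = 157.8 rad/s.
In rev/min: ω × 60/(2π) = 157.8 × 60/(2π) = 1507 rev/min.

1510 rev/min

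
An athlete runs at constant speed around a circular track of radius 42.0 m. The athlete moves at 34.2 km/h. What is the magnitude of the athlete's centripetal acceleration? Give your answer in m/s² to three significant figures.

v = 34.2 km/h = 34.2/3.6 = 9.500 m/s.
a_c = v²/r = (9.500)²/42.0 = 90.25/42.0 = 2.149 m/s².

2.15 m/s²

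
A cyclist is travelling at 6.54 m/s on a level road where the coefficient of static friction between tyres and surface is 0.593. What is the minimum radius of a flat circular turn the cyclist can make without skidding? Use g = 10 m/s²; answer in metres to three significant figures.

7.21 m

At the limit, μ_s m g = m v²/r, so r_min = v²/(μ_s g) = (6.54)²/(0.593 × 10.0) = 42.77/5.930 = 7.213 m.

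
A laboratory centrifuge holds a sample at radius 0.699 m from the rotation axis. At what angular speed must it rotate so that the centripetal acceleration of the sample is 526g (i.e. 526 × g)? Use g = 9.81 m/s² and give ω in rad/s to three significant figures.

85.9 rad/s

Centripetal acceleration a_c = ω²r. Setting ω²r = 526g:
ω = √(526g / r) = √(526 × 9.81 / 0.699) = √7382 = 85.92 rad/s.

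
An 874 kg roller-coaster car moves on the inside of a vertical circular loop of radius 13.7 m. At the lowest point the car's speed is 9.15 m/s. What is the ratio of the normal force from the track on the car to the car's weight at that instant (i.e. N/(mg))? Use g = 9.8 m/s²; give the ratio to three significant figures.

1.62

At the bottom, N − mg = mv²/r, so N = m(v²/r + g) and N/(mg) = v²/(rg) + 1 = (9.15)²/(13.7 × 9.8) + 1 = 0.6236 + 1 = 1.624.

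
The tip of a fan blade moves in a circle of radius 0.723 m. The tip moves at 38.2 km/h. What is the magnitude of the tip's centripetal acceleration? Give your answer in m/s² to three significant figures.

v = 38.2 km/h = 38.2/3.6 = 10.61 m/s.
a_c = v²/r = (10.61)²/0.723 = 112.6/0.723 = 155.7 m/s².

156 m/s²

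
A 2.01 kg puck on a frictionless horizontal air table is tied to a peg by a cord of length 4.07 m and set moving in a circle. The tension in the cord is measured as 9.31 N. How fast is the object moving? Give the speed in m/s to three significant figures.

4.34 m/s

T = m v²/r ⇒ v = √(T r / m) = √(9.31 × 4.07 / 2.01) = √18.85 = 4.342 m/s.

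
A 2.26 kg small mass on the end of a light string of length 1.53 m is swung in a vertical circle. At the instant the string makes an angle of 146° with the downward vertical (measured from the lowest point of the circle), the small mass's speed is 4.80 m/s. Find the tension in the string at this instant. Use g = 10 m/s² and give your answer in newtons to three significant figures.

15.3 N

Take the radial direction toward the centre of the circle as positive. The component of the weight along the string toward the centre is −mg cos φ (φ measured from the bottom), so Newton's second law along the string gives T − mg cos φ = m v²/r.
cos 146° = -0.8290, so T = m(v²/r + g cos φ) = 2.26 × ((4.80)²/1.53 + 10.0 × -0.8290) = 2.26 × (15.06 + (-8.290)) = 2.26 × 6.768 = 15.30 N.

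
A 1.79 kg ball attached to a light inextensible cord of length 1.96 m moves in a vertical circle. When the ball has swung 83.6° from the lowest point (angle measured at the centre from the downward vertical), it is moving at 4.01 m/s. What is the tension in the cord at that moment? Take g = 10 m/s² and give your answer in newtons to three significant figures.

16.7 N

Take the radial direction toward the centre of the circle as positive. The component of the weight along the string toward the centre is −mg cos φ (φ measured from the bottom), so Newton's second law along the string gives T − mg cos φ = m v²/r.
cos 83.6° = 0.1115, so T = m(v²/r + g cos φ) = 1.79 × ((4.01)²/1.96 + 10.0 × 0.1115) = 1.79 × (8.204 + (1.115)) = 1.79 × 9.319 = 16.68 N.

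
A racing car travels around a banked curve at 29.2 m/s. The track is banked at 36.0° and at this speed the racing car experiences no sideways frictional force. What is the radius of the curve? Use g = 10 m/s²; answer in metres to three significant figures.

Frictionless banking: tanθ = v²/(rg), so r = v²/(g tanθ).
r = (29.2)²/(10.0 × tan 36.0°) = 852.6/(10.0 × 0.7265) = 852.6/7.265 = 117.4 m.

117 m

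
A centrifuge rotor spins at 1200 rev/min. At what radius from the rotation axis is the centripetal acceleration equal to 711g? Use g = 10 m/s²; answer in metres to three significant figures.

0.450 m

ω = 1200 rev/min × 2π/60 = 125.7 rad/s.
a_c = ω²r = 711g ⇒ r = 711 × 10.0 / (125.7)² = 7110/15790 = 0.4502 m.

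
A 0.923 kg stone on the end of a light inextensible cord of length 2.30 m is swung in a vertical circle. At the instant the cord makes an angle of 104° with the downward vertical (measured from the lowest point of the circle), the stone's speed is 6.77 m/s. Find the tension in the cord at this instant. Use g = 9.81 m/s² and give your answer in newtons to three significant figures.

16.2 N

Take the radial direction toward the centre of the circle as positive. The component of the weight along the string toward the centre is −mg cos φ (φ measured from the bottom), so Newton's second law along the string gives T − mg cos φ = m v²/r.
cos 104° = -0.2419, so T = m(v²/r + g cos φ) = 0.923 × ((6.77)²/2.30 + 9.81 × -0.2419) = 0.923 × (19.93 + (-2.373)) = 0.923 × 17.55 = 16.20 N.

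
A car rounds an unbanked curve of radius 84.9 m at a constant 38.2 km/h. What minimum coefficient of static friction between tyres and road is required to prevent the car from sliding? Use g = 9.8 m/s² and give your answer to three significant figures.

0.135

v = 38.2/3.6 = 10.61 m/s.
Friction provides the centripetal force: μ_s m g = m v²/r, so μ_s = v²/(g r) = (10.61)²/(9.8 × 84.9) = 112.6/832.0 = 0.1353.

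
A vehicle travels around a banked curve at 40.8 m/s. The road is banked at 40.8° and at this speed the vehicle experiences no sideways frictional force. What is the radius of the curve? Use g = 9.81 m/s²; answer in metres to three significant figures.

Frictionless banking: tanθ = v²/(rg), so r = v²/(g tanθ).
r = (40.8)²/(9.81 × tan 40.8°) = 1665/(9.81 × 0.8632) = 1665/8.468 = 196.6 m.

197 m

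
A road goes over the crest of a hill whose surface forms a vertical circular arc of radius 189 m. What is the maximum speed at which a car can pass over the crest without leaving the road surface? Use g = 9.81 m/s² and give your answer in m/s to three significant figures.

43.1 m/s

At the crest the centre of the circle is below the car, so the net downward (centripetal) force is mg − N = mv²/r.
The car leaves the road when N → 0, giving v_max = √(g r) = √(9.81 × 189) = 43.06 m/s.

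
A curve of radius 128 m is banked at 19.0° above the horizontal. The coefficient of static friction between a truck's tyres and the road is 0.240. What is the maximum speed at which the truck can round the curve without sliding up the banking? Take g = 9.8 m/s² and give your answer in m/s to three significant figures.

28.3 m/s

At the maximum speed, friction acts down the slope at its limiting value f = μN. Radially (horizontal, toward centre): N sinθ + μN cosθ = mv²/r. Vertically: N cosθ − μN sinθ = mg.
Dividing: v² = r g (sinθ + μcosθ)/(cosθ − μsinθ).
sinθ + μcosθ = 0.3256 + 0.240×0.9455 = 0.5525; cosθ − μsinθ = 0.9455 − 0.240×0.3256 = 0.8674.
v² = 128 × 9.8 × 0.5525/0.8674 = 799.0 m²/s², so v = 28.27 m/s.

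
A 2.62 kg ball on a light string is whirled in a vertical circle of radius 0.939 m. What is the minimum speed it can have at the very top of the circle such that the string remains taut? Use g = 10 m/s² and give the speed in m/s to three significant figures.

3.06 m/s

At the top, both weight mg and T point toward the centre: T + mg = mv²/r.
At minimum speed T → 0, so mg = mv_min²/r ⇒ v_min = √(g r) = √(10.0 × 0.939) = 3.064 m/s.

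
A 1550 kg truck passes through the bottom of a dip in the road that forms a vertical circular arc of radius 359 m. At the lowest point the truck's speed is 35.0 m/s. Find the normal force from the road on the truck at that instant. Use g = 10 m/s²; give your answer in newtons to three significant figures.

At the lowest point, N points up (toward the centre) and the weight mg points down (away from the centre), so the net inward force is N − mg = mv²/r.
N = m(v²/r + g) = 1550 × ((35.0)²/359 + 10.0) = 1550 × (3.412 + 10.0) = 1550 × 13.41 = 20790 N.

20800 N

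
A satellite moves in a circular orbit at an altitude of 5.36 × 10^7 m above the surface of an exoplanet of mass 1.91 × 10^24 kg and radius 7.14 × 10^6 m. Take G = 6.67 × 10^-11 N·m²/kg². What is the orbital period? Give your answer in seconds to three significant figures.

264000 s

r = R + h = 7.14 × 10^6 + 5.36 × 10^7 = 6.074 × 10^7 m. Gravity provides the centripetal force: G M m / r² = m v² / r ⇒ v = √(GM/r) = 1448 m/s.
T = 2πr/v = 2π × 6.074 × 10^7 / 1448 = 263500 s.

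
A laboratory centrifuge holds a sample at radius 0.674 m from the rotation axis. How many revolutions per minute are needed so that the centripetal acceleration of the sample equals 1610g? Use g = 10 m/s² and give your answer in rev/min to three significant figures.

Require ω²r = 1610g, so ω = √(1610 × 10.0/0.674) = 154.6 rad/s.
In rev/min: ω × 60/(2π) = 154.6 × 60/(2π) = 1476 rev/min.

1480 rev/min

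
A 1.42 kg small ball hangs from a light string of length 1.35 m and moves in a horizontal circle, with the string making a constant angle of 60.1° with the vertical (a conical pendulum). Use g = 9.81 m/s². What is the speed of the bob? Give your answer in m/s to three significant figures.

4.47 m/s

The radius of the circle is r = L sinθ = 1.35 × sin 60.1° = 1.170 m.
Horizontally T sinθ = mv²/r and vertically T cosθ = mg, so tanθ = v²/(rg).
v = √(r g tanθ) = √(1.170 × 9.81 × 1.739) = √19.97 = 4.468 m/s.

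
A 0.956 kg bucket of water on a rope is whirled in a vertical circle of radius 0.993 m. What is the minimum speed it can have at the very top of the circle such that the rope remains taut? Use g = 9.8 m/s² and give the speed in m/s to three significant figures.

At the highest point the centre is directly below, so both the weight and T act inward: T + mg = mv²/r.
At minimum speed T → 0, so mg = mv_min²/r ⇒ v_min = √(g r) = √(9.8 × 0.993) = 3.120 m/s.

3.12 m/s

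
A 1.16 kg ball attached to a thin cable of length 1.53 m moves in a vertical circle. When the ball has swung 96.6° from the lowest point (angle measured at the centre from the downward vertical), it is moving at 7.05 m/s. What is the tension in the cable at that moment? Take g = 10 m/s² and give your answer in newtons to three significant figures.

36.3 N

Take the radial direction toward the centre of the circle as positive. The component of the weight along the string toward the centre is −mg cos φ (φ measured from the bottom), so Newton's second law along the string gives T − mg cos φ = m v²/r.
cos 96.6° = -0.1149, so T = m(v²/r + g cos φ) = 1.16 × ((7.05)²/1.53 + 10.0 × -0.1149) = 1.16 × (32.49 + (-1.149)) = 1.16 × 31.34 = 36.35 N.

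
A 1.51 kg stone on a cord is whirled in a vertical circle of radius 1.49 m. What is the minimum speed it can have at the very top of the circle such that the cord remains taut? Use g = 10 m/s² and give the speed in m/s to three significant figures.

At the highest point the centre is directly below, so both the weight and T act inward: T + mg = mv²/r.
At minimum speed T → 0, so mg = mv_min²/r ⇒ v_min = √(g r) = √(10.0 × 1.49) = 3.860 m/s.

3.86 m/s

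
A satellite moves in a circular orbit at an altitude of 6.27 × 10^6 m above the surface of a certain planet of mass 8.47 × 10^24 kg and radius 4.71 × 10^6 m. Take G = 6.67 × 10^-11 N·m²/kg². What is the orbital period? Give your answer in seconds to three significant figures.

9620 s

r = R + h = 4.71 × 10^6 + 6.27 × 10^6 = 1.098 × 10^7 m. Gravity provides the centripetal force: G M m / r² = m v² / r ⇒ v = √(GM/r) = 7173 m/s.
T = 2πr/v = 2π × 1.098 × 10^7 / 7173 = 9618 s.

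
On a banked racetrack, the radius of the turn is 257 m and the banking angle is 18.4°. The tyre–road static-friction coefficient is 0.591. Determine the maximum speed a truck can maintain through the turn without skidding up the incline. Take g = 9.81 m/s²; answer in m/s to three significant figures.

53.8 m/s

At the maximum speed, friction acts down the slope at its limiting value f = μN. Radially (horizontal, toward centre): N sinθ + μN cosθ = mv²/r. Vertically: N cosθ − μN sinθ = mg.
Dividing: v² = r g (sinθ + μcosθ)/(cosθ − μsinθ).
sinθ + μcosθ = 0.3156 + 0.591×0.9489 = 0.8764; cosθ − μsinθ = 0.9489 − 0.591×0.3156 = 0.7623.
v² = 257 × 9.81 × 0.8764/0.7623 = 2899 m²/s², so v = 53.84 m/s.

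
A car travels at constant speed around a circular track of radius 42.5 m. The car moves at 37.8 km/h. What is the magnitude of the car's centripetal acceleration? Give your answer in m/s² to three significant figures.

v = 37.8 km/h = 37.8/3.6 = 10.50 m/s.
a_c = v²/r = (10.50)²/42.5 = 110.2/42.5 = 2.594 m/s².

2.59 m/s²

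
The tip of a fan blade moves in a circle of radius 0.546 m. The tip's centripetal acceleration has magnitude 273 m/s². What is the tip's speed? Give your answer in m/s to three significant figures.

a_c = v²/r ⇒ v = √(a_c · r) = √(273 × 0.546) = √149.1 = 12.21 m/s.

12.2 m/s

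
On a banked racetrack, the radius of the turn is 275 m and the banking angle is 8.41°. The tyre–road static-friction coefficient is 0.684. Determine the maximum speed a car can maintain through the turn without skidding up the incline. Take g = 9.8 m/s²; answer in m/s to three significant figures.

At the maximum speed, friction acts down the slope at its limiting value f = μN. Radially (horizontal, toward centre): N sinθ + μN cosθ = mv²/r. Vertically: N cosθ − μN sinθ = mg.
Dividing: v² = r g (sinθ + μcosθ)/(cosθ − μsinθ).
sinθ + μcosθ = 0.1463 + 0.684×0.9892 = 0.8229; cosθ − μsinθ = 0.9892 − 0.684×0.1463 = 0.8892.
v² = 275 × 9.8 × 0.8229/0.8892 = 2494 m²/s², so v = 49.94 m/s.

49.9 m/s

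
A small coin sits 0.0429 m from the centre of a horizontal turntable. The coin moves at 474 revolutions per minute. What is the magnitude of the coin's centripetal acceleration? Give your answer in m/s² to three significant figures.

ω = 474 rev/min × 2π/60 = 49.64 rad/s, so v = ωr = 49.64 × 0.0429 = 2.129 m/s.
a_c = v²/r = (2.129)²/0.0429 = 4.534/0.0429 = 105.7 m/s².

106 m/s²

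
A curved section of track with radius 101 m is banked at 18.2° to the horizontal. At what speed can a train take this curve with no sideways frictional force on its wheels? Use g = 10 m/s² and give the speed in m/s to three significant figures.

On a frictionless banked curve, N sinθ = mv²/r and N cosθ = mg, so tanθ = v²/(rg).
v = √(r g tanθ) = √(101 × 10.0 × tan 18.2°) = √(101 × 10.0 × 0.3288) = √332.1 = 18.22 m/s.

18.2 m/s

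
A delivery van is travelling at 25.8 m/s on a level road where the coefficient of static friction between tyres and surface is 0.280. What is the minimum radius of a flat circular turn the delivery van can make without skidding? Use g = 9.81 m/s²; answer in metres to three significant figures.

242 m

At the limit, μ_s m g = m v²/r, so r_min = v²/(μ_s g) = (25.8)²/(0.280 × 9.81) = 665.6/2.747 = 242.3 m.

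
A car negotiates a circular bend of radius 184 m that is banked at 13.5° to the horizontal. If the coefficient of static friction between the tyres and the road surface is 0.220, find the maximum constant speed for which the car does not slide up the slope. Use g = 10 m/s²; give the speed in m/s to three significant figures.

29.9 m/s

At the maximum speed, friction acts down the slope at its limiting value f = μN. Radially (horizontal, toward centre): N sinθ + μN cosθ = mv²/r. Vertically: N cosθ − μN sinθ = mg.
Dividing: v² = r g (sinθ + μcosθ)/(cosθ − μsinθ).
sinθ + μcosθ = 0.2334 + 0.220×0.9724 = 0.4474; cosθ − μsinθ = 0.9724 − 0.220×0.2334 = 0.9210.
v² = 184 × 10.0 × 0.4474/0.9210 = 893.8 m²/s², so v = 29.90 m/s.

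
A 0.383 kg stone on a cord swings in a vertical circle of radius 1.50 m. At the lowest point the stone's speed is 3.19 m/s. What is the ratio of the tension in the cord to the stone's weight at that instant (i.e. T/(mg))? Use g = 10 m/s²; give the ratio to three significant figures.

1.68

At the bottom, T − mg = mv²/r, so T = m(v²/r + g) and T/(mg) = v²/(rg) + 1 = (3.19)²/(1.50 × 10.0) + 1 = 0.6784 + 1 = 1.678.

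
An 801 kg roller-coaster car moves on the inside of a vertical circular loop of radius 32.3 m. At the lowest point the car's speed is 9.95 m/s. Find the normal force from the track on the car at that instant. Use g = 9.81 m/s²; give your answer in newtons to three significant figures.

10300 N

At the lowest point, N points up (toward the centre) and the weight mg points down (away from the centre), so the net inward force is N − mg = mv²/r.
N = m(v²/r + g) = 801 × ((9.95)²/32.3 + 9.81) = 801 × (3.065 + 9.81) = 801 × 12.88 = 10310 N.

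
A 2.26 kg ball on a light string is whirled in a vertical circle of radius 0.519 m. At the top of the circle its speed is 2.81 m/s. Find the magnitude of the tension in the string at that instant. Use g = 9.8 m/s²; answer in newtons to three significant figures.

12.2 N

At the top, both T and the weight mg point inward (toward the centre), so T + mg = mv²/r.
T = m(v²/r − g) = 2.26 × ((2.81)²/0.519 − 9.8) = 2.26 × (15.21 − 9.8) = 2.26 × 5.414 = 12.24 N.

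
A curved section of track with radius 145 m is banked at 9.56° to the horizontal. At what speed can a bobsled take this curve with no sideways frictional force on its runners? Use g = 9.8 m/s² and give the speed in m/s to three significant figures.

15.5 m/s

On a frictionless banked curve, N sinθ = mv²/r and N cosθ = mg, so tanθ = v²/(rg).
v = √(r g tanθ) = √(145 × 9.8 × tan 9.56°) = √(145 × 9.8 × 0.1684) = √239.3 = 15.47 m/s.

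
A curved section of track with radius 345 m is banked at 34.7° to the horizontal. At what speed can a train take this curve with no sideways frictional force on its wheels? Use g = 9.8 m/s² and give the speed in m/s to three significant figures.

On a frictionless banked curve, N sinθ = mv²/r and N cosθ = mg, so tanθ = v²/(rg).
v = √(r g tanθ) = √(345 × 9.8 × tan 34.7°) = √(345 × 9.8 × 0.6924) = √2341 = 48.39 m/s.

48.4 m/s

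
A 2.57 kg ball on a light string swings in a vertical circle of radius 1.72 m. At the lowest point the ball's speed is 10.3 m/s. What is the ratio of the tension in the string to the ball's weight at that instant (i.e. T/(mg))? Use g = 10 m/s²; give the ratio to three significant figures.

7.17

At the bottom, T − mg = mv²/r, so T = m(v²/r + g) and T/(mg) = v²/(rg) + 1 = (10.3)²/(1.72 × 10.0) + 1 = 6.168 + 1 = 7.168.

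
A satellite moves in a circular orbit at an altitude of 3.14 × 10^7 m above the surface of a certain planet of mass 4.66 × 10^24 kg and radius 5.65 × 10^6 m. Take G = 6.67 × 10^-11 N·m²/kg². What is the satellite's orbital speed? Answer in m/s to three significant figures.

2900 m/s

Orbital radius r = R + h = 5.65 × 10^6 + 3.14 × 10^7 = 3.705 × 10^7 m.
Gravity supplies the centripetal force: G M m / r² = m v² / r, so v = √(GM/r).
v = √(6.67 × 10^-11 × 4.66 × 10^24 / 3.705 × 10^7) = √(8.389 × 10^6) = 2896 m/s.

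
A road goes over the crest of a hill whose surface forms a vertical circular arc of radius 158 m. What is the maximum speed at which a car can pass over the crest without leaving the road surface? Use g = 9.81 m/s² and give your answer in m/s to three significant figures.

39.4 m/s

At the crest the centre of the circle is below the car, so the net downward (centripetal) force is mg − N = mv²/r.
The car leaves the road when N → 0, giving v_max = √(g r) = √(9.81 × 158) = 39.37 m/s.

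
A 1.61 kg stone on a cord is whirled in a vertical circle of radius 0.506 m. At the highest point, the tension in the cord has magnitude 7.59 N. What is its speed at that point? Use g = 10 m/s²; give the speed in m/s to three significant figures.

2.73 m/s

At the top, T + mg = mv²/r, so v = √(r(T/m + g)) = √(0.506 × (7.59/1.61 + 10.0)) = √(0.506 × 14.71) = √7.445 = 2.729 m/s.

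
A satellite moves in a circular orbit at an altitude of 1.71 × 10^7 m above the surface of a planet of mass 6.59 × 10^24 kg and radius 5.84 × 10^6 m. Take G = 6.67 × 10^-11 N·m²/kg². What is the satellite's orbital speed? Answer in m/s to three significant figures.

4380 m/s

Orbital radius r = R + h = 5.84 × 10^6 + 1.71 × 10^7 = 2.294 × 10^7 m.
Gravity supplies the centripetal force: G M m / r² = m v² / r, so v = √(GM/r).
v = √(6.67 × 10^-11 × 6.59 × 10^24 / 2.294 × 10^7) = √(1.916 × 10^7) = 4377 m/s.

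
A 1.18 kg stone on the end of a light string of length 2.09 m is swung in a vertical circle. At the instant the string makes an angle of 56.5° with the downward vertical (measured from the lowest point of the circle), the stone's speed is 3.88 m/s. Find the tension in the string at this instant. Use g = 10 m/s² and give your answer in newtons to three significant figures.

15.0 N

Take the radial direction toward the centre of the circle as positive. The component of the weight along the string toward the centre is −mg cos φ (φ measured from the bottom), so Newton's second law along the string gives T − mg cos φ = m v²/r.
cos 56.5° = 0.5519, so T = m(v²/r + g cos φ) = 1.18 × ((3.88)²/2.09 + 10.0 × 0.5519) = 1.18 × (7.203 + (5.519)) = 1.18 × 12.72 = 15.01 N.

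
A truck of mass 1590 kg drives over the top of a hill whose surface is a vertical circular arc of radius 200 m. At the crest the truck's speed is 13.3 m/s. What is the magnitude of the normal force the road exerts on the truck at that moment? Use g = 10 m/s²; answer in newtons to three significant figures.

14500 N

At the crest the centripetal acceleration points downward (toward the centre of the arc), so mg − N = mv²/r.
N = m(g − v²/r) = 1590 × (10.0 − (13.3)²/200) = 1590 × (10.0 − 0.8844) = 1590 × 9.116 = 14490 N.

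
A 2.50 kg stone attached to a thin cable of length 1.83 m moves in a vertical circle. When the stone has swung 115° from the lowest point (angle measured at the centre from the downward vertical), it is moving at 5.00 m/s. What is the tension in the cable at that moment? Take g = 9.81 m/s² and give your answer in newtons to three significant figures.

23.8 N

Take the radial direction toward the centre of the circle as positive. The component of the weight along the string toward the centre is −mg cos φ (φ measured from the bottom), so Newton's second law along the string gives T − mg cos φ = m v²/r.
cos 115° = -0.4226, so T = m(v²/r + g cos φ) = 2.50 × ((5.00)²/1.83 + 9.81 × -0.4226) = 2.50 × (13.66 + (-4.146)) = 2.50 × 9.515 = 23.79 N.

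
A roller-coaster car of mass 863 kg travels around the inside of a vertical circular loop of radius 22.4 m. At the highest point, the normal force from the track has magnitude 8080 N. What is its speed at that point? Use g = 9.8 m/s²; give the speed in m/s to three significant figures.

20.7 m/s

At the top, N + mg = mv²/r, so v = √(r(N/m + g)) = √(22.4 × (8080/863 + 9.8)) = √(22.4 × 19.16) = √429.2 = 20.72 m/s.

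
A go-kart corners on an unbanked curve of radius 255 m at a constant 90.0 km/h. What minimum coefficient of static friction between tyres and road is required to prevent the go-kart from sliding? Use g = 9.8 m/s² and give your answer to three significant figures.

0.250

v = 90.0/3.6 = 25.00 m/s.
Friction provides the centripetal force: μ_s m g = m v²/r, so μ_s = v²/(g r) = (25.00)²/(9.8 × 255) = 625.0/2499 = 0.2501.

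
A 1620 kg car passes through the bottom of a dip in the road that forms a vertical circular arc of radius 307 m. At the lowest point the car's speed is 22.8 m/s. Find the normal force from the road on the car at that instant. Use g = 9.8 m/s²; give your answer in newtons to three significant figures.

18600 N

At the lowest point, N points up (toward the centre) and the weight mg points down (away from the centre), so the net inward force is N − mg = mv²/r.
N = m(v²/r + g) = 1620 × ((22.8)²/307 + 9.8) = 1620 × (1.693 + 9.8) = 1620 × 11.49 = 18620 N.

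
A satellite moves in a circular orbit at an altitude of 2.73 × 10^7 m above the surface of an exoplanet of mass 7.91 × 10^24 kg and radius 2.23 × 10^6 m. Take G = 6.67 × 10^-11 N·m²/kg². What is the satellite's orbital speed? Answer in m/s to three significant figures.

Orbital radius r = R + h = 2.23 × 10^6 + 2.73 × 10^7 = 2.953 × 10^7 m.
Gravity supplies the centripetal force: G M m / r² = m v² / r, so v = √(GM/r).
v = √(6.67 × 10^-11 × 7.91 × 10^24 / 2.953 × 10^7) = √(1.787 × 10^7) = 4227 m/s.

4230 m/s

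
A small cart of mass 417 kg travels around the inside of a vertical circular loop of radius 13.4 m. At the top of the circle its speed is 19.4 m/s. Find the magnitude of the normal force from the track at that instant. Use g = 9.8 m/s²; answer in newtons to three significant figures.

7630 N

At the top, both N and the weight mg point inward (toward the centre), so N + mg = mv²/r.
N = m(v²/r − g) = 417 × ((19.4)²/13.4 − 9.8) = 417 × (28.09 − 9.8) = 417 × 18.29 = 7625 N.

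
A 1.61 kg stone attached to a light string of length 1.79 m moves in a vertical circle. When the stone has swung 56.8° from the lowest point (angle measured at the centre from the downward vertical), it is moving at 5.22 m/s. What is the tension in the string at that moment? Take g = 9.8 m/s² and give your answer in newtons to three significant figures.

33.1 N

Take the radial direction toward the centre of the circle as positive. The component of the weight along the string toward the centre is −mg cos φ (φ measured from the bottom), so Newton's second law along the string gives T − mg cos φ = m v²/r.
cos 56.8° = 0.5476, so T = m(v²/r + g cos φ) = 1.61 × ((5.22)²/1.79 + 9.8 × 0.5476) = 1.61 × (15.22 + (5.366)) = 1.61 × 20.59 = 33.15 N.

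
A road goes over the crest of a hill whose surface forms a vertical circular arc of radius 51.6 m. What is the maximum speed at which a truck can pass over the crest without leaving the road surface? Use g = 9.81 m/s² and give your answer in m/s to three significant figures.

22.5 m/s

At the crest the centre of the circle is below the truck, so the net downward (centripetal) force is mg − N = mv²/r.
The truck leaves the road when N → 0, giving v_max = √(g r) = √(9.81 × 51.6) = 22.50 m/s.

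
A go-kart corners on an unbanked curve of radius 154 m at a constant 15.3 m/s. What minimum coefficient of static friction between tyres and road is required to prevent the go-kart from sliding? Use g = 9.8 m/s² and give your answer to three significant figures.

0.155

Friction provides the centripetal force: μ_s m g = m v²/r, so μ_s = v²/(g r) = (15.30)²/(9.8 × 154) = 234.1/1509 = 0.1551.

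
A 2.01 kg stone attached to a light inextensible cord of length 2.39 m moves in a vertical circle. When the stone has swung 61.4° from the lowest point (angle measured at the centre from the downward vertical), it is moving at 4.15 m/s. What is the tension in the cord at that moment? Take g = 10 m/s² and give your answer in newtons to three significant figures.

Take the radial direction toward the centre of the circle as positive. The component of the weight along the string toward the centre is −mg cos φ (φ measured from the bottom), so Newton's second law along the string gives T − mg cos φ = m v²/r.
cos 61.4° = 0.4787, so T = m(v²/r + g cos φ) = 2.01 × ((4.15)²/2.39 + 10.0 × 0.4787) = 2.01 × (7.206 + (4.787)) = 2.01 × 11.99 = 24.11 N.

24.1 N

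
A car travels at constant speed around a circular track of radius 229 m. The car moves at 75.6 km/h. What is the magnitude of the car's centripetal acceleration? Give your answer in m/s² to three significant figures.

v = 75.6 km/h = 75.6/3.6 = 21.00 m/s.
a_c = v²/r = (21.00)²/229 = 441.0/229 = 1.926 m/s².

1.93 m/s²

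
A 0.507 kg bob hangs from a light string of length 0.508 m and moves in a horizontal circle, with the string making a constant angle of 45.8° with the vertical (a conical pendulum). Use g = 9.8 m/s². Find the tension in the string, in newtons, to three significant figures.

7.13 N

Vertically the bob has no acceleration, so T cosθ = mg.
T = mg/cosθ = 0.507 × 9.8 / cos 45.8° = 4.969/0.6972 = 7.127 N.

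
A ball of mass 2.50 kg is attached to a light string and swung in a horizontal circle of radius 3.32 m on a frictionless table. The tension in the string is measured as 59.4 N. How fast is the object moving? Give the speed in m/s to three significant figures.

T = m v²/r ⇒ v = √(T r / m) = √(59.4 × 3.32 / 2.50) = √78.88 = 8.882 m/s.

8.88 m/s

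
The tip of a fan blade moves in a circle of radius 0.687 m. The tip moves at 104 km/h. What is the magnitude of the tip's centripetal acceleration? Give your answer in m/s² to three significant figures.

v = 104 km/h = 104/3.6 = 28.89 m/s.
a_c = v²/r = (28.89)²/0.687 = 834.6/0.687 = 1215 m/s².

1210 m/s²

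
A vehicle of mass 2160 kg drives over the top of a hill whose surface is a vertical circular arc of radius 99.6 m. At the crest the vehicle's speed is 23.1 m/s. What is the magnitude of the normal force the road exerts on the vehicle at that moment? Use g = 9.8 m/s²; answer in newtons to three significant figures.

At the crest the centripetal acceleration points downward (toward the centre of the arc), so mg − N = mv²/r.
N = m(g − v²/r) = 2160 × (9.8 − (23.1)²/99.6) = 2160 × (9.8 − 5.358) = 2160 × 4.442 = 9596 N.

9600 N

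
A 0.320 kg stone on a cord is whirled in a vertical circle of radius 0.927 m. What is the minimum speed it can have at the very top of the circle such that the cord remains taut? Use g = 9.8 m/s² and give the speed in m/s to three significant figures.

3.01 m/s

At the top, both weight mg and T point toward the centre: T + mg = mv²/r.
At minimum speed T → 0, so mg = mv_min²/r ⇒ v_min = √(g r) = √(9.8 × 0.927) = 3.014 m/s.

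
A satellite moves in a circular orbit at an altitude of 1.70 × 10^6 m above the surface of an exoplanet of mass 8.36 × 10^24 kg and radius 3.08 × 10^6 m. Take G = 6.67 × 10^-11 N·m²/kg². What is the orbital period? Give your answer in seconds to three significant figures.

2780 s

r = R + h = 3.08 × 10^6 + 1.70 × 10^6 = 4.780 × 10^6 m. Gravity provides the centripetal force: G M m / r² = m v² / r ⇒ v = √(GM/r) = 10800 m/s.
T = 2πr/v = 2π × 4.780 × 10^6 / 10800 = 2781 s.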